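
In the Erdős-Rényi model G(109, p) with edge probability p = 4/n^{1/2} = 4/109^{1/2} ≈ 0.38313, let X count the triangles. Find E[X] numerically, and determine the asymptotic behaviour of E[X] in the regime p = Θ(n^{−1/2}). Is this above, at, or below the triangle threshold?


Number of potential triangles: C(109, 3) = 209934.
Each occurs with probability p³ ≈ (0.38313)³ ≈ 5.6239342e-02.
By linearity: E[X] = C(109, 3)·p³ ≈ 209934 · 5.6239342e-02 ≈ 11806.54992.
Since α = 1/2 < 1, p = c/n^{1/2} ≫ 1/n is above the triangle threshold p ~ 1/n. Asymptotically E[X] ~ (c³/6)·n^{3(1−α)} = (4³/6)·n^{1.5} → ∞; triangles are abundant w.h.p.

E[X] ≈ 11806.54992; in regime p = Θ(1/n^{1/2}) E[X] diverges (above the triangle threshold p ~ 1/n).


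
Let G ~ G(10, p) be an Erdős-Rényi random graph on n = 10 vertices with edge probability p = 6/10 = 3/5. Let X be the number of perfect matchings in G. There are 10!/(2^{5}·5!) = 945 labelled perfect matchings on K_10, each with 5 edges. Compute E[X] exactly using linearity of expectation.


K_10 has 10!/(2^{5}·5!) = 945 labelled perfect matchings.
For each such perfect matching H, let X_H = 1 if all 5 edges of H are present in G. Then P[X_H = 1] = p^{5} = (3/5)^{5} = 243/3125.
Summing the indicators: E[X] = Σ_H E[X_H] = 945 · p^{5} = 945 · 243/3125 = 45927/625.
Numerically: E[X] ≈ 73.4832.

E[X] = 945 · (3/5)^{5} = 45927/625 ≈ 73.4832.


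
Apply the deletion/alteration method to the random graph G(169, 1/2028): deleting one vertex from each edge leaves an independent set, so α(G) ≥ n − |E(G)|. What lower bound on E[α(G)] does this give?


E[|E(G)|] = C(169, 2)·p = 14196 · (1/2028) = 7.
E[α(G)] ≥ n − E[|E(G)|] = 169 − 7 = 162.
Numerically: ≈ 162.0000.
(This is only a lower bound; the true E[α(G)] may be larger.)

E[α(G)] ≥ 162 ≈ 162.0000.


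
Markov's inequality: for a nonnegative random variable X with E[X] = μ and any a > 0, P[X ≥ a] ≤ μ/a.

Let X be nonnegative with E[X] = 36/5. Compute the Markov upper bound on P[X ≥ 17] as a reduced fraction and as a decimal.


μ = E[X] = 36/5, a = 17.
Markov: P[X ≥ 17] ≤ μ/a = (36/5)/17 = 36/85.
Numerically: ≈ 0.424.
(Since a = 17 > μ = 7.200, the bound 36/85 is < 1 and informative.)

P[X ≥ 17] ≤ 36/85 ≈ 0.424.


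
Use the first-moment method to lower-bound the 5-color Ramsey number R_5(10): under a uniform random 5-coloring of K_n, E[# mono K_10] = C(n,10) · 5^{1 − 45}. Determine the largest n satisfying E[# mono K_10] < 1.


We need C(n, 10) · 5^{1 − 45} < 1, i.e. C(n, 10) < 5^{45 − 1} = 5684341886080801486968994140625.
Check values of n near the boundary:
  n = 5387: C(5387, 10) = 5624406917627224603154306376491; 5624406917627224603154306376491 < 5684341886080801486968994140625? YES
  n = 5388: C(5388, 10) = 5634865093375880654852250419586; 5634865093375880654852250419586 < 5684341886080801486968994140625? YES
  n = 5389: C(5389, 10) = 5645340767466558997768874792926; 5645340767466558997768874792926 < 5684341886080801486968994140625? YES
  n = 5390: C(5390, 10) = 5655833965919099070255434039753; 5655833965919099070255434039753 < 5684341886080801486968994140625? YES
  n = 5391: C(5391, 10) = 5666344714787188828795213697883; 5666344714787188828795213697883 < 5684341886080801486968994140625? YES
  n = 5392: C(5392, 10) = 5676873040158402483252283957448; 5676873040158402483252283957448 < 5684341886080801486968994140625? YES
  n = 5393: C(5393, 10) = 5687418968154238267170642278008; 5687418968154238267170642278008 < 5684341886080801486968994140625? NO
The largest n with C(n, 10) < 5684341886080801486968994140625 is n = 5392 (where E[X] = 5676873040158402483252283957448/5684341886080801486968994140625 ≈ 0.9986861). Hence R_5(10) > 5392, i.e. R_5(10) ≥ 5393.

Largest n = 5392; hence R_5(10) > 5392.


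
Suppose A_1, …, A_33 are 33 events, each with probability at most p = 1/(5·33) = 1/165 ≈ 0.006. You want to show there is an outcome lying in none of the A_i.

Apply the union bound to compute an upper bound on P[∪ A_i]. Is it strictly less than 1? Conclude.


Union bound: P[∪_{i=1}^{33} A_i] ≤ Σ_i P[A_i] ≤ 33·p = 33·(1/165) = 1/5.
Numerically: 1/5 ≈ 0.200.
Is 1/5 < 1? YES.
Since P[∪ A_i] ≤ 1/5 < 1, the complement has P[∩ A_i^c] ≥ 1 − 1/5 = 4/5 > 0, so some outcome avoids every A_i.

33·p = 1/5 ≈ 0.200; existence CERTIFIED by the union bound.


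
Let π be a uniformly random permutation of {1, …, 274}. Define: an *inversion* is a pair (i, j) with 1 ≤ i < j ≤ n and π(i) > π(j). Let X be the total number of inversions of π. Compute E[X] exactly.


Write X = Σ X_I over the C(274, 2) = 37401 pairs i < j, with X_I the indicator of one inversion.
There are 37401 indicators.
For each fixed pair i < j, the values π(i) and π(j) are two distinct elements of {1, …, 274} in uniformly random order; by symmetry P[π(i) > π(j)] = 1/2.
By linearity: E[X] = 37401 · (1/2) = C(274, 2) · (1/2) = 37401/2 = 37401/2 ≈ 18700.50000.

E[X] = 37401/2 = 18700.50000.


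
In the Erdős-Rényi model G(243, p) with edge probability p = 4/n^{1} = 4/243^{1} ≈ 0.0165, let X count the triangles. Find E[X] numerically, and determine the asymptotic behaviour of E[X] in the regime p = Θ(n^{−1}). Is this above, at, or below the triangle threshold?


Number of potential triangles: C(243, 3) = 2362041.
Each occurs with probability p³ ≈ (0.0165)³ ≈ 4.46027e-06.
By linearity: E[X] = C(243, 3)·p³ ≈ 2362041 · 4.46027e-06 ≈ 10.535.
Here α = 1, so p = 4/n is exactly at the triangle threshold p ~ 1/n. Asymptotically E[X] → c³/6 = 4³/6 = 32/3 ≈ 10.667, a bounded constant. In this regime the triangle count is asymptotically Poisson(c³/6).

E[X] ≈ 10.535; in regime p = Θ(1/n^{1}) E[X] stays bounded (at the triangle threshold p ~ 1/n).


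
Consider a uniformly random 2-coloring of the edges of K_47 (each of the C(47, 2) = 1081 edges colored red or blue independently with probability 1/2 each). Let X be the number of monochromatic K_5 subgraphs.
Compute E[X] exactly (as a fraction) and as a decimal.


Let X = Σ_S X_S over the C(47, 5) = 1533939 subsets S of size 5, where X_S = 1 if the K_5 on S is monochromatic.
For a fixed S, the K_5 on S has C(5, 2) = 10 edges. P[all 10 edges red] = (1/2)^10, and likewise for blue, so P[monochromatic] = 2·(1/2)^10 = 2^{1 − 10} = 1/512.
By linearity of expectation: E[X] = C(47, 5) · 2^{1 − 10} = 1533939 · 1/512 = 1533939/512.
Numerically: E[X] ≈ 2995.975.

E[X] = C(47,5)·2^(1−C(5,2)) = 1533939/512 ≈ 2995.975.


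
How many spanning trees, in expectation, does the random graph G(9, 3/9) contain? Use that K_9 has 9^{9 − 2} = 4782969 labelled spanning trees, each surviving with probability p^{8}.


K_9 has 9^{9 − 2} = 4782969 labelled spanning trees.
For each such spanning tree H, let X_H = 1 if all 8 edges of H are present in G. Then P[X_H = 1] = p^{8} = (1/3)^{8} = 1/6561.
By linearity: E[X] = Σ_H E[X_H] = 4782969 · p^{8} = 4782969 · 1/6561 = 729.
Numerically: E[X] ≈ 729.

E[X] = 4782969 · (1/3)^{8} = 729 ≈ 729.


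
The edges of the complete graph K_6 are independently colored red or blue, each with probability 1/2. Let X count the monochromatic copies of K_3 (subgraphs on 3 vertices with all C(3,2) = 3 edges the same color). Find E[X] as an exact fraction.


Let X = Σ_S X_S over the C(6, 3) = 20 subsets S of size 3, where X_S = 1 if the K_3 on S is monochromatic.
For a fixed S, the K_3 on S has C(3, 2) = 3 edges. P[all 3 edges red] = (1/2)^3, and likewise for blue, so P[monochromatic] = 2·(1/2)^3 = 2^{1 − 3} = 1/4.
By linearity of expectation: E[X] = C(6, 3) · 2^{1 − 3} = 20 · 1/4 = 5.
Numerically: E[X] ≈ 5.0000.

E[X] = C(6,3)·2^(1−C(3,2)) = 5 ≈ 5.0000.


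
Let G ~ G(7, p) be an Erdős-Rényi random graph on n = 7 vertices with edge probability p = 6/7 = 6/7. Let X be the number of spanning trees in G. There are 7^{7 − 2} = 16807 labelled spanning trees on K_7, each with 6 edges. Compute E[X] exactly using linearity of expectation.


K_7 has 7^{7 − 2} = 16807 labelled spanning trees.
For each such spanning tree H, let X_H = 1 if all 6 edges of H are present in G. Then P[X_H = 1] = p^{6} = (6/7)^{6} = 46656/117649.
Summing the indicators: E[X] = Σ_H E[X_H] = 16807 · p^{6} = 16807 · 46656/117649 = 46656/7.
Numerically: E[X] ≈ 6665.14.

E[X] = 16807 · (6/7)^{6} = 46656/7 ≈ 6665.14.


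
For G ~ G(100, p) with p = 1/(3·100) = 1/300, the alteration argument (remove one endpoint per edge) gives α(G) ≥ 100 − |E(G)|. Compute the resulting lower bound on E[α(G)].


E[|E(G)|] = C(100, 2)·p = 4950 · (1/300) = 33/2.
E[α(G)] ≥ n − E[|E(G)|] = 100 − 33/2 = 167/2.
Numerically: ≈ 83.500.
(This is only a lower bound; the true E[α(G)] may be larger.)

E[α(G)] ≥ 167/2 ≈ 83.500.


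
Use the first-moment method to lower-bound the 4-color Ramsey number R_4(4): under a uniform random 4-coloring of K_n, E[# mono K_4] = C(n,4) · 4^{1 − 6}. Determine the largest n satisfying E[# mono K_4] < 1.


We need C(n, 4) · 4^{1 − 6} < 1, i.e. C(n, 4) < 4^{6 − 1} = 1024.
Check values of n near the boundary:
  n = 13: C(13, 4) = 715; 715 < 1024? YES
  n = 14: C(14, 4) = 1001; 1001 < 1024? YES
  n = 15: C(15, 4) = 1365; 1365 < 1024? NO
The largest n with C(n, 4) < 1024 is n = 14 (where E[X] = 1001/1024 ≈ 0.9775391). Hence R_4(4) > 14, i.e. R_4(4) ≥ 15.

Largest n = 14; hence R_4(4) > 14.


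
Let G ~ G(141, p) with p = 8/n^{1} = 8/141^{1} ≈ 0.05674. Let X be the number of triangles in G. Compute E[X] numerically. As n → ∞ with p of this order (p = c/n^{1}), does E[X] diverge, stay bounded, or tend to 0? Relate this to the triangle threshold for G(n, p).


Number of potential triangles: C(141, 3) = 457310.
Each occurs with probability p³ ≈ (0.05674)³ ≈ 1.826470e-04.
By linearity: E[X] = C(141, 3)·p³ ≈ 457310 · 1.826470e-04 ≈ 83.5263.
Here α = 1, so p = 8/n is exactly at the triangle threshold p ~ 1/n. Asymptotically E[X] → c³/6 = 8³/6 = 256/3 ≈ 85.3333, a bounded constant. In this regime the triangle count is asymptotically Poisson(c³/6).

E[X] ≈ 83.5263; in regime p = Θ(1/n^{1}) E[X] stays bounded (at the triangle threshold p ~ 1/n).


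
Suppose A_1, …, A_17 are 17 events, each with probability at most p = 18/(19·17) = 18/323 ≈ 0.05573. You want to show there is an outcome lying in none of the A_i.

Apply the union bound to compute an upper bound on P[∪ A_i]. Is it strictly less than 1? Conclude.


Union bound: P[∪_{i=1}^{17} A_i] ≤ Σ_i P[A_i] ≤ 17·p = 17·(18/323) = 18/19.
Numerically: 18/19 ≈ 0.94737.
Is 18/19 < 1? YES.
Since P[∪ A_i] ≤ 18/19 < 1, the complement has P[∩ A_i^c] ≥ 1 − 18/19 = 1/19 > 0, so some outcome avoids every A_i.

17·p = 18/19 ≈ 0.94737; existence CERTIFIED by the union bound.


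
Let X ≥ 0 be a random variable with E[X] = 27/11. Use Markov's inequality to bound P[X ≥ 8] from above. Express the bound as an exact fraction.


μ = E[X] = 27/11, a = 8.
Markov: P[X ≥ 8] ≤ μ/a = (27/11)/8 = 27/88.
Numerically: ≈ 0.3068.
(Since a = 8 > μ = 2.4545, the bound 27/88 is < 1 and informative.)

P[X ≥ 8] ≤ 27/88 ≈ 0.3068.


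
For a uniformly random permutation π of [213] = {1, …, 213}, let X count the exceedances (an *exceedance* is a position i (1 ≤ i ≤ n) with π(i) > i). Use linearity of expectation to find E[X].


Write X = Σ_{i=1}^{213} X_i, where X_i = 1_{π(i) > i}.
For each fixed i, π(i) is uniform over {1, …, 213} (marginal of a uniform permutation), so P[π(i) > i] = (n − i)/n. Summing: Σ_{i=1}^{213} (n − i)/n = (0 + 1 + … + 212)/213 = 213(213 − 1)/(2·213) = (213 − 1)/2.
Hence E[X] = Σ_{i=1}^{213} (213 − i)/213 = 106 ≈ 106.0000.

E[X] = 106 = 106.0000.


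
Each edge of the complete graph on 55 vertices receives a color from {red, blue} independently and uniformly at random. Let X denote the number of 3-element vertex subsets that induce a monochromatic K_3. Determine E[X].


Let X = Σ_S X_S over the C(55, 3) = 26235 subsets S of size 3, where X_S = 1 if the K_3 on S is monochromatic.
For a fixed S, the K_3 on S has C(3, 2) = 3 edges. P[all 3 edges red] = (1/2)^3, and likewise for blue, so P[monochromatic] = 2·(1/2)^3 = 2^{1 − 3} = 1/4.
Summing: E[X] = C(55, 3) · 2^{1 − 3} = 26235 · 1/4 = 26235/4.
Numerically: E[X] ≈ 6558.750000.

E[X] = C(55,3)·2^(1−C(3,2)) = 26235/4 ≈ 6558.750000.


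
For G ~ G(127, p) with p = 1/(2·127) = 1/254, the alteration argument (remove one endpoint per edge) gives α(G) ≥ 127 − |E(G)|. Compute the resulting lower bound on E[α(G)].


E[|E(G)|] = C(127, 2)·p = 8001 · (1/254) = 63/2.
E[α(G)] ≥ n − E[|E(G)|] = 127 − 63/2 = 191/2.
Numerically: ≈ 95.5000.
(This is only a lower bound; the true E[α(G)] may be larger.)

E[α(G)] ≥ 191/2 ≈ 95.5000.


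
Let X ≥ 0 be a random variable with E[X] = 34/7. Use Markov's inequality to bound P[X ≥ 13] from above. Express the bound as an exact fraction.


μ = E[X] = 34/7, a = 13.
Markov: P[X ≥ 13] ≤ μ/a = (34/7)/13 = 34/91.
Numerically: ≈ 0.374.
(Since a = 13 > μ = 4.857, the bound 34/91 is < 1 and informative.)

P[X ≥ 13] ≤ 34/91 ≈ 0.374.


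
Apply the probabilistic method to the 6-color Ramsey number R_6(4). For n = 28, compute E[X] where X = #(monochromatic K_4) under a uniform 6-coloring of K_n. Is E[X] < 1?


E[X] = C(28, 4) · 6^{1 − 6} = 20475 · 6^{−5} = 20475/7776.
As a reduced fraction: E[X] = 2275/864 ≈ 2.633.
Is E[X] < 1? NO.
Since E[X] ≥ 1, the first-moment bound is inconclusive at n = 28; it does NOT by itself certify R_6(4) > 28.

E[X] = 2275/864 ≈ 2.633; E[X] ≥ 1; first-moment method inconclusive here.


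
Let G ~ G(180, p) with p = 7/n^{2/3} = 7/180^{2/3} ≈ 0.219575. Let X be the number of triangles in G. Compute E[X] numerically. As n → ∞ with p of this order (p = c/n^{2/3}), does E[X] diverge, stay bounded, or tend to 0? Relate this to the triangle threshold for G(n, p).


Number of potential triangles: C(180, 3) = 955860.
Each occurs with probability p³ ≈ (0.219575)³ ≈ 1.05864198e-02.
By linearity: E[X] = C(180, 3)·p³ ≈ 955860 · 1.05864198e-02 ≈ 10119.135185.
Since α = 2/3 < 1, p = c/n^{2/3} ≫ 1/n is above the triangle threshold p ~ 1/n. Asymptotically E[X] ~ (c³/6)·n^{3(1−α)} = (7³/6)·n^{1} → ∞; triangles are abundant w.h.p.

E[X] ≈ 10119.135185; in regime p = Θ(1/n^{2/3}) E[X] diverges (above the triangle threshold p ~ 1/n).


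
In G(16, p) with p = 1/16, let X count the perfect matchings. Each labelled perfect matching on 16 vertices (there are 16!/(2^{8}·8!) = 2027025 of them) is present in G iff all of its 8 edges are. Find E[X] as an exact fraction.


K_16 has 16!/(2^{8}·8!) = 2027025 labelled perfect matchings.
For each such perfect matching H, let X_H = 1 if all 8 edges of H are present in G. Then P[X_H = 1] = p^{8} = (1/16)^{8} = 1/4294967296.
By linearity of expectation: E[X] = Σ_H E[X_H] = 2027025 · p^{8} = 2027025 · 1/4294967296 = 2027025/4294967296.
Numerically: E[X] ≈ 0.00047195.

E[X] = 2027025 · (1/16)^{8} = 2027025/4294967296 ≈ 0.00047195.


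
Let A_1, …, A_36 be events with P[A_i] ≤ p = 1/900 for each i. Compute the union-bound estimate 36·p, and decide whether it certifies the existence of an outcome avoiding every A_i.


Union bound: P[∪_{i=1}^{36} A_i] ≤ Σ_i P[A_i] ≤ 36·p = 36·(1/900) = 1/25.
Numerically: 1/25 ≈ 0.040000.
Is 1/25 < 1? YES.
Since P[∪ A_i] ≤ 1/25 < 1, the complement has P[∩ A_i^c] ≥ 1 − 1/25 = 24/25 > 0, so some outcome avoids every A_i.

36·p = 1/25 ≈ 0.040000; existence CERTIFIED by the union bound.


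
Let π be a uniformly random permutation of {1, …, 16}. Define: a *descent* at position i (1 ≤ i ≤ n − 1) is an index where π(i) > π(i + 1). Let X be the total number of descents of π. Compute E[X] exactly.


Write X = Σ X_I over i = 1, …, 15, with X_I the indicator of one descent.
There are 15 indicators.
For each fixed i, the pair (π(i), π(i+1)) is a uniformly random ordered pair of distinct values from {1, …, 16}; by symmetry P[π(i) > π(i+1)] = 1/2.
By linearity: E[X] = 15 · (1/2) = (16 − 1) · (1/2) = 15/2 ≈ 7.5000.

E[X] = 15/2 = 7.5000.


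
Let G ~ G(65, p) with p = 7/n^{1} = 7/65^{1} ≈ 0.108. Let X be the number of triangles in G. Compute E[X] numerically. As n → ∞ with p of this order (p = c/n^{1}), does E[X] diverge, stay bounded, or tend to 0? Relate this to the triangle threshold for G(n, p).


Number of potential triangles: C(65, 3) = 43680.
Each occurs with probability p³ ≈ (0.108)³ ≈ 1.24898e-03.
By linearity: E[X] = C(65, 3)·p³ ≈ 43680 · 1.24898e-03 ≈ 54.555.
Here α = 1, so p = 7/n is exactly at the triangle threshold p ~ 1/n. Asymptotically E[X] → c³/6 = 7³/6 = 343/6 ≈ 57.167, a bounded constant. In this regime the triangle count is asymptotically Poisson(c³/6).

E[X] ≈ 54.555; in regime p = Θ(1/n^{1}) E[X] stays bounded (at the triangle threshold p ~ 1/n).


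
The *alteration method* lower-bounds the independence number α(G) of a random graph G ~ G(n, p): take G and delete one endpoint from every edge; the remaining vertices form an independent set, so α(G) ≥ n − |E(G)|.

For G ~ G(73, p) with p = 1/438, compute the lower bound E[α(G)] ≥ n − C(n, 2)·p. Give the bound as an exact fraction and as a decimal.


E[|E(G)|] = C(73, 2)·p = 2628 · (1/438) = 6.
E[α(G)] ≥ n − E[|E(G)|] = 73 − 6 = 67.
Numerically: ≈ 67.0000.
(This is only a lower bound; the true E[α(G)] may be larger.)

E[α(G)] ≥ 67 ≈ 67.0000.


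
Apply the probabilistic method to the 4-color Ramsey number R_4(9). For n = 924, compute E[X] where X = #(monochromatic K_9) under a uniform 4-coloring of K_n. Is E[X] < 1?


E[X] = C(924, 9) · 4^{1 − 36} = 1301104023557231577684 · 4^{−35} = 1301104023557231577684/1180591620717411303424.
As a reduced fraction: E[X] = 325276005889307894421/295147905179352825856 ≈ 1.1021.
Is E[X] < 1? NO.
Since E[X] ≥ 1, the first-moment bound is inconclusive at n = 924; it does NOT by itself certify R_4(9) > 924.

E[X] = 325276005889307894421/295147905179352825856 ≈ 1.1021; E[X] ≥ 1; first-moment method inconclusive here.


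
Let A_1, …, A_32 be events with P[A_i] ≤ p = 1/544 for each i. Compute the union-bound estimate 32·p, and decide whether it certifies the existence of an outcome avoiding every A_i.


Union bound: P[∪_{i=1}^{32} A_i] ≤ Σ_i P[A_i] ≤ 32·p = 32·(1/544) = 1/17.
Numerically: 1/17 ≈ 0.05882.
Is 1/17 < 1? YES.
Since P[∪ A_i] ≤ 1/17 < 1, the complement has P[∩ A_i^c] ≥ 1 − 1/17 = 16/17 > 0, so some outcome avoids every A_i.

32·p = 1/17 ≈ 0.05882; existence CERTIFIED by the union bound.


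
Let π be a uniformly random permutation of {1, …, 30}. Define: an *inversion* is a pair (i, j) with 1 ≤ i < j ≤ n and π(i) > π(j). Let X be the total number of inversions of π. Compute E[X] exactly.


Write X = Σ X_I over the C(30, 2) = 435 pairs i < j, with X_I the indicator of one inversion.
There are 435 indicators.
For each fixed pair i < j, the values π(i) and π(j) are two distinct elements of {1, …, 30} in uniformly random order; by symmetry P[π(i) > π(j)] = 1/2.
By linearity: E[X] = 435 · (1/2) = C(30, 2) · (1/2) = 435/2 = 435/2 ≈ 217.50000.

E[X] = 435/2 = 217.50000.


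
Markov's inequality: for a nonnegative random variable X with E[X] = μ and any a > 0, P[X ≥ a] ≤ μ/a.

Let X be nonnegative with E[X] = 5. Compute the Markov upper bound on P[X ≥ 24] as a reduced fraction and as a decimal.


μ = E[X] = 5, a = 24.
Markov: P[X ≥ 24] ≤ μ/a = (5)/24 = 5/24.
Numerically: ≈ 0.20833.
(Since a = 24 > μ = 5.00000, the bound 5/24 is < 1 and informative.)

P[X ≥ 24] ≤ 5/24 ≈ 0.20833.


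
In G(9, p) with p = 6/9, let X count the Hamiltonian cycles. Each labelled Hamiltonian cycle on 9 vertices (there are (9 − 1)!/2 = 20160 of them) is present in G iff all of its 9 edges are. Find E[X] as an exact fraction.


K_9 has (9 − 1)!/2 = 20160 labelled Hamiltonian cycles.
For each such Hamiltonian cycle H, let X_H = 1 if all 9 edges of H are present in G. Then P[X_H = 1] = p^{9} = (2/3)^{9} = 512/19683.
By linearity of expectation: E[X] = Σ_H E[X_H] = 20160 · p^{9} = 20160 · 512/19683 = 1146880/2187.
Numerically: E[X] ≈ 524.408.

E[X] = 20160 · (2/3)^{9} = 1146880/2187 ≈ 524.408.


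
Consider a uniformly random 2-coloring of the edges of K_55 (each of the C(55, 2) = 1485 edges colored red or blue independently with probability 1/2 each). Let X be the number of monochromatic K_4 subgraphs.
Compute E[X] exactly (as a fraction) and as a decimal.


Let X = Σ_S X_S over the C(55, 4) = 341055 subsets S of size 4, where X_S = 1 if the K_4 on S is monochromatic.
For a fixed S, the K_4 on S has C(4, 2) = 6 edges. P[all 6 edges red] = (1/2)^6, and likewise for blue, so P[monochromatic] = 2·(1/2)^6 = 2^{1 − 6} = 1/32.
Summing: E[X] = C(55, 4) · 2^{1 − 6} = 341055 · 1/32 = 341055/32.
Numerically: E[X] ≈ 10657.96875.

E[X] = C(55,4)·2^(1−C(4,2)) = 341055/32 ≈ 10657.96875.


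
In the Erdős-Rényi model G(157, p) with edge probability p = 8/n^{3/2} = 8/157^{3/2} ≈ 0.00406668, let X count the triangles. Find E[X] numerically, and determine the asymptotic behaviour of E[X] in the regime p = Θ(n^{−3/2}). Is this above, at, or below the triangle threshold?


Number of potential triangles: C(157, 3) = 632710.
Each occurs with probability p³ ≈ (0.00406668)³ ≈ 6.72545274e-08.
By linearity: E[X] = C(157, 3)·p³ ≈ 632710 · 6.72545274e-08 ≈ 0.042553.
Since α = 3/2 > 1, p = c/n^{3/2} = o(1/n) is below the triangle threshold p ~ 1/n. Asymptotically E[X] ~ (c³/6)·n^{3(1−α)} = (8³/6)·n^{-1.5} → 0, so by Markov's inequality G has no triangles w.h.p.

E[X] ≈ 0.042553; in regime p = Θ(1/n^{3/2}) E[X] tends to 0 (below the triangle threshold p ~ 1/n).


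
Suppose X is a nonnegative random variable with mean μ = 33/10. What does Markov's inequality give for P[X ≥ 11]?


μ = E[X] = 33/10, a = 11.
Markov: P[X ≥ 11] ≤ μ/a = (33/10)/11 = 3/10.
Numerically: ≈ 0.30000.
(Since a = 11 > μ = 3.30000, the bound 3/10 is < 1 and informative.)

P[X ≥ 11] ≤ 3/10 ≈ 0.30000.


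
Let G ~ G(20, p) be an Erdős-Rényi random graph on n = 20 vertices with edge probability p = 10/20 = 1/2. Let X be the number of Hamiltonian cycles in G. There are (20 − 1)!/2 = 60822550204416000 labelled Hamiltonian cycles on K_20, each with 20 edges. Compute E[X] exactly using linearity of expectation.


K_20 has (20 − 1)!/2 = 60822550204416000 labelled Hamiltonian cycles.
For each such Hamiltonian cycle H, let X_H = 1 if all 20 edges of H are present in G. Then P[X_H = 1] = p^{20} = (1/2)^{20} = 1/1048576.
By linearity: E[X] = Σ_H E[X_H] = 60822550204416000 · p^{20} = 60822550204416000 · 1/1048576 = 1856156927625/32.
Numerically: E[X] ≈ 5.80049e+10.

E[X] = 60822550204416000 · (1/2)^{20} = 1856156927625/32 ≈ 5.80049e+10.


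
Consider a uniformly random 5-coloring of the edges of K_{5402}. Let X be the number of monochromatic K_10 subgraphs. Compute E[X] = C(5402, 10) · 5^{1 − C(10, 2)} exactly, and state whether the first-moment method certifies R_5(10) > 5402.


E[X] = C(5402, 10) · 5^{1 − 45} = 5783128765113072203495407534935 · 5^{−44} = 5783128765113072203495407534935/5684341886080801486968994140625.
As a reduced fraction: E[X] = 1156625753022614440699081506987/1136868377216160297393798828125 ≈ 1.017379.
Is E[X] < 1? NO.
Since E[X] ≥ 1, the first-moment bound is inconclusive at n = 5402; it does NOT by itself certify R_5(10) > 5402.

E[X] = 1156625753022614440699081506987/1136868377216160297393798828125 ≈ 1.017379; E[X] ≥ 1; first-moment method inconclusive here.


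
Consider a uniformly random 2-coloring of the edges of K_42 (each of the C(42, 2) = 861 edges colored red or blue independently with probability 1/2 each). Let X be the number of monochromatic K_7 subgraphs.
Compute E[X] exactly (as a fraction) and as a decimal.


Let X = Σ_S X_S over the C(42, 7) = 26978328 subsets S of size 7, where X_S = 1 if the K_7 on S is monochromatic.
For a fixed S, the K_7 on S has C(7, 2) = 21 edges. P[all 21 edges red] = (1/2)^21, and likewise for blue, so P[monochromatic] = 2·(1/2)^21 = 2^{1 − 21} = 1/1048576.
Summing: E[X] = C(42, 7) · 2^{1 − 21} = 26978328 · 1/1048576 = 3372291/131072.
Numerically: E[X] ≈ 25.728539.

E[X] = C(42,7)·2^(1−C(7,2)) = 3372291/131072 ≈ 25.728539.


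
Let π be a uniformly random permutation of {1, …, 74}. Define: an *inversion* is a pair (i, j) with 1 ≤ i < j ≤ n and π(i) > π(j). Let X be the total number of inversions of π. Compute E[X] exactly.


Write X = Σ X_I over the C(74, 2) = 2701 pairs i < j, with X_I the indicator of one inversion.
There are 2701 indicators.
For each fixed pair i < j, the values π(i) and π(j) are two distinct elements of {1, …, 74} in uniformly random order; by symmetry P[π(i) > π(j)] = 1/2.
By linearity: E[X] = 2701 · (1/2) = C(74, 2) · (1/2) = 2701/2 = 2701/2 ≈ 1350.5000.

E[X] = 2701/2 = 1350.5000.


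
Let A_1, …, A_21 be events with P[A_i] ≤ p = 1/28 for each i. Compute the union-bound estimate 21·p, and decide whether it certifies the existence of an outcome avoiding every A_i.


Union bound: P[∪_{i=1}^{21} A_i] ≤ Σ_i P[A_i] ≤ 21·p = 21·(1/28) = 3/4.
Numerically: 3/4 ≈ 0.7500.
Is 3/4 < 1? YES.
Since P[∪ A_i] ≤ 3/4 < 1, the complement has P[∩ A_i^c] ≥ 1 − 3/4 = 1/4 > 0, so some outcome avoids every A_i.

21·p = 3/4 ≈ 0.7500; existence CERTIFIED by the union bound.


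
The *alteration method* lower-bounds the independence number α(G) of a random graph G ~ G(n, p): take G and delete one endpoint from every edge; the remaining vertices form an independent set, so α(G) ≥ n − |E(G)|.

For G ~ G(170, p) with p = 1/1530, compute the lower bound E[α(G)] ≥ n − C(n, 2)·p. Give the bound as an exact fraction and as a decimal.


E[|E(G)|] = C(170, 2)·p = 14365 · (1/1530) = 169/18.
E[α(G)] ≥ n − E[|E(G)|] = 170 − 169/18 = 2891/18.
Numerically: ≈ 160.6111.
(This is only a lower bound; the true E[α(G)] may be larger.)

E[α(G)] ≥ 2891/18 ≈ 160.6111.


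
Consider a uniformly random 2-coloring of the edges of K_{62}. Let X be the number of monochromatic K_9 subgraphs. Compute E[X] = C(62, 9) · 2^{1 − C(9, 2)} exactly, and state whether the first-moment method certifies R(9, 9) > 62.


E[X] = C(62, 9) · 2^{1 − 36} = 20286591270 · 2^{−35} = 20286591270/34359738368.
As a reduced fraction: E[X] = 10143295635/17179869184 ≈ 0.5904175.
Is E[X] < 1? YES.
Since E[X] < 1, there exists a 2-coloring of K_{62} with no monochromatic K_9; hence R(9, 9) > 62.

E[X] = 10143295635/17179869184 ≈ 0.5904175; E[X] < 1, so R(9, 9) > 62.


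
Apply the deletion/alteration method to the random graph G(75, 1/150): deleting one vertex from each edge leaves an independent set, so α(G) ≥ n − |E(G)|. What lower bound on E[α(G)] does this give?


E[|E(G)|] = C(75, 2)·p = 2775 · (1/150) = 37/2.
E[α(G)] ≥ n − E[|E(G)|] = 75 − 37/2 = 113/2.
Numerically: ≈ 56.50000.
(This is only a lower bound; the true E[α(G)] may be larger.)

E[α(G)] ≥ 113/2 ≈ 56.50000.


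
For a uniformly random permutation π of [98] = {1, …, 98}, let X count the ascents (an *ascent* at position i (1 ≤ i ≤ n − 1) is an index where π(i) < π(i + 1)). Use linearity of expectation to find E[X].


Write X = Σ X_I over i = 1, …, 97, with X_I the indicator of one ascent.
There are 97 indicators.
For each fixed i, the pair (π(i), π(i+1)) is a uniformly random ordered pair of distinct values from {1, …, 98}; by symmetry P[π(i) < π(i+1)] = 1/2.
By linearity: E[X] = 97 · (1/2) = (98 − 1) · (1/2) = 97/2 ≈ 48.500000.

E[X] = 97/2 = 48.500000.


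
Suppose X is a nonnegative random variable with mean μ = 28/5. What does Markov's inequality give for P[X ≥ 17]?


μ = E[X] = 28/5, a = 17.
Markov: P[X ≥ 17] ≤ μ/a = (28/5)/17 = 28/85.
Numerically: ≈ 0.329.
(Since a = 17 > μ = 5.600, the bound 28/85 is < 1 and informative.)

P[X ≥ 17] ≤ 28/85 ≈ 0.329.


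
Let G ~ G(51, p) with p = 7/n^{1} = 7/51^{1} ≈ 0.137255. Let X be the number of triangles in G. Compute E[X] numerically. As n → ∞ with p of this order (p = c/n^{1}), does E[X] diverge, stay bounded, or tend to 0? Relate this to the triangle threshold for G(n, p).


Number of potential triangles: C(51, 3) = 20825.
Each occurs with probability p³ ≈ (0.137255)³ ≈ 2.58573249e-03.
By linearity: E[X] = C(51, 3)·p³ ≈ 20825 · 2.58573249e-03 ≈ 53.847879.
Here α = 1, so p = 7/n is exactly at the triangle threshold p ~ 1/n. Asymptotically E[X] → c³/6 = 7³/6 = 343/6 ≈ 57.166667, a bounded constant. In this regime the triangle count is asymptotically Poisson(c³/6).

E[X] ≈ 53.847879; in regime p = Θ(1/n^{1}) E[X] stays bounded (at the triangle threshold p ~ 1/n).


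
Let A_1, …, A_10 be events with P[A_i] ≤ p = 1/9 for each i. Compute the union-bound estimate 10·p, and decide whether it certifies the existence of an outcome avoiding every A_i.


Union bound: P[∪_{i=1}^{10} A_i] ≤ Σ_i P[A_i] ≤ 10·p = 10·(1/9) = 10/9.
Numerically: 10/9 ≈ 1.1111111.
Is 10/9 < 1? NO.
Since the bound 10/9 is ≥ 1, the union bound is uninformative here; it does NOT by itself certify existence.

10·p = 10/9 ≈ 1.1111111; existence NOT certified by the union bound.


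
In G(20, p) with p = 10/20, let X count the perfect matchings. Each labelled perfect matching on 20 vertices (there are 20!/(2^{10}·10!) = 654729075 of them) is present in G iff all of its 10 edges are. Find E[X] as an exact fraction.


K_20 has 20!/(2^{10}·10!) = 654729075 labelled perfect matchings.
For each such perfect matching H, let X_H = 1 if all 10 edges of H are present in G. Then P[X_H = 1] = p^{10} = (1/2)^{10} = 1/1024.
Summing the indicators: E[X] = Σ_H E[X_H] = 654729075 · p^{10} = 654729075 · 1/1024 = 654729075/1024.
Numerically: E[X] ≈ 6.3938e+05.

E[X] = 654729075 · (1/2)^{10} = 654729075/1024 ≈ 6.3938e+05.


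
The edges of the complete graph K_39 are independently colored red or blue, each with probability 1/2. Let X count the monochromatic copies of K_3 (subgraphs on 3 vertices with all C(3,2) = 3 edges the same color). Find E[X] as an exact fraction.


Let X = Σ_S X_S over the C(39, 3) = 9139 subsets S of size 3, where X_S = 1 if the K_3 on S is monochromatic.
For a fixed S, the K_3 on S has C(3, 2) = 3 edges. P[all 3 edges red] = (1/2)^3, and likewise for blue, so P[monochromatic] = 2·(1/2)^3 = 2^{1 − 3} = 1/4.
By linearity: E[X] = C(39, 3) · 2^{1 − 3} = 9139 · 1/4 = 9139/4.
Numerically: E[X] ≈ 2284.75000.

E[X] = C(39,3)·2^(1−C(3,2)) = 9139/4 ≈ 2284.75000.


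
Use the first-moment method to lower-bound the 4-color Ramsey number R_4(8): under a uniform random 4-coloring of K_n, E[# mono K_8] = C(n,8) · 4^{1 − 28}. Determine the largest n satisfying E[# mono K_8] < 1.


We need C(n, 8) · 4^{1 − 28} < 1, i.e. C(n, 8) < 4^{28 − 1} = 18014398509481984.
Check values of n near the boundary:
  n = 407: C(407, 8) = 17424959239309050; 17424959239309050 < 18014398509481984? YES
  n = 408: C(408, 8) = 17773458424095231; 17773458424095231 < 18014398509481984? YES
  n = 409: C(409, 8) = 18128041135797879; 18128041135797879 < 18014398509481984? NO
  n = 410: C(410, 8) = 18488798173326195; 18488798173326195 < 18014398509481984? NO
  n = 411: C(411, 8) = 18855821462126715; 18855821462126715 < 18014398509481984? NO
The largest n with C(n, 8) < 18014398509481984 is n = 408 (where E[X] = 17773458424095231/18014398509481984 ≈ 0.98663). Hence R_4(8) > 408, i.e. R_4(8) ≥ 409.

Largest n = 408; hence R_4(8) > 408.


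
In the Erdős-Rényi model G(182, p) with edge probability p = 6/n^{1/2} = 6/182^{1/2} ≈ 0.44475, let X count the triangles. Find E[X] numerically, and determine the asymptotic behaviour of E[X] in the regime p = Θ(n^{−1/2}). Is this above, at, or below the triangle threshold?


Number of potential triangles: C(182, 3) = 988260.
Each occurs with probability p³ ≈ (0.44475)³ ≈ 8.7972446e-02.
By linearity: E[X] = C(182, 3)·p³ ≈ 988260 · 8.7972446e-02 ≈ 86939.64985.
Since α = 1/2 < 1, p = c/n^{1/2} ≫ 1/n is above the triangle threshold p ~ 1/n. Asymptotically E[X] ~ (c³/6)·n^{3(1−α)} = (6³/6)·n^{1.5} → ∞; triangles are abundant w.h.p.

E[X] ≈ 86939.64985; in regime p = Θ(1/n^{1/2}) E[X] diverges (above the triangle threshold p ~ 1/n).


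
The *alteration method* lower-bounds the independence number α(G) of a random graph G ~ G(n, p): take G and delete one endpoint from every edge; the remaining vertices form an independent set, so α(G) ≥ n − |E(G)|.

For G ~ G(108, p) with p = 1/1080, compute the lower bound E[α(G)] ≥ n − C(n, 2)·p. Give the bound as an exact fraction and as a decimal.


E[|E(G)|] = C(108, 2)·p = 5778 · (1/1080) = 107/20.
E[α(G)] ≥ n − E[|E(G)|] = 108 − 107/20 = 2053/20.
Numerically: ≈ 102.6500.
(This is only a lower bound; the true E[α(G)] may be larger.)

E[α(G)] ≥ 2053/20 ≈ 102.6500.


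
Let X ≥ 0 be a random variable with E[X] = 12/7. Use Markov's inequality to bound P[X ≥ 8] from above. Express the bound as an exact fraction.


μ = E[X] = 12/7, a = 8.
Markov: P[X ≥ 8] ≤ μ/a = (12/7)/8 = 3/14.
Numerically: ≈ 0.214286.
(Since a = 8 > μ = 1.714286, the bound 3/14 is < 1 and informative.)

P[X ≥ 8] ≤ 3/14 ≈ 0.214286.


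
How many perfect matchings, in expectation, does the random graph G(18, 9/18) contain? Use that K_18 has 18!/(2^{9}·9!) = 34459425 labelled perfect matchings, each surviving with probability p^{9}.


K_18 has 18!/(2^{9}·9!) = 34459425 labelled perfect matchings.
For each such perfect matching H, let X_H = 1 if all 9 edges of H are present in G. Then P[X_H = 1] = p^{9} = (1/2)^{9} = 1/512.
By linearity: E[X] = Σ_H E[X_H] = 34459425 · p^{9} = 34459425 · 1/512 = 34459425/512.
Numerically: E[X] ≈ 67304.

E[X] = 34459425 · (1/2)^{9} = 34459425/512 ≈ 67304.


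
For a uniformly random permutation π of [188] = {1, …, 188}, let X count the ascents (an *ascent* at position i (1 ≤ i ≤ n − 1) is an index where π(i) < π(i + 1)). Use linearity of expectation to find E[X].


Write X = Σ X_I over i = 1, …, 187, with X_I the indicator of one ascent.
There are 187 indicators.
For each fixed i, the pair (π(i), π(i+1)) is a uniformly random ordered pair of distinct values from {1, …, 188}; by symmetry P[π(i) < π(i+1)] = 1/2.
By linearity: E[X] = 187 · (1/2) = (188 − 1) · (1/2) = 187/2 ≈ 93.5000.

E[X] = 187/2 = 93.5000.


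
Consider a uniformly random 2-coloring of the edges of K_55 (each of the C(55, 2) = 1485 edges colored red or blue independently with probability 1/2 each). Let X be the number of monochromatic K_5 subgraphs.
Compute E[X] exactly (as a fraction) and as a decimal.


Let X = Σ_S X_S over the C(55, 5) = 3478761 subsets S of size 5, where X_S = 1 if the K_5 on S is monochromatic.
For a fixed S, the K_5 on S has C(5, 2) = 10 edges. P[all 10 edges red] = (1/2)^10, and likewise for blue, so P[monochromatic] = 2·(1/2)^10 = 2^{1 − 10} = 1/512.
Summing: E[X] = C(55, 5) · 2^{1 − 10} = 3478761 · 1/512 = 3478761/512.
Numerically: E[X] ≈ 6794.455078.

E[X] = C(55,5)·2^(1−C(5,2)) = 3478761/512 ≈ 6794.455078.


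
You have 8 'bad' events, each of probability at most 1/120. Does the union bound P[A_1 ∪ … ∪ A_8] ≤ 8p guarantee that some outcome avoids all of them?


Union bound: P[∪_{i=1}^{8} A_i] ≤ Σ_i P[A_i] ≤ 8·p = 8·(1/120) = 1/15.
Numerically: 1/15 ≈ 0.067.
Is 1/15 < 1? YES.
Since P[∪ A_i] ≤ 1/15 < 1, the complement has P[∩ A_i^c] ≥ 1 − 1/15 = 14/15 > 0, so some outcome avoids every A_i.

8·p = 1/15 ≈ 0.067; existence CERTIFIED by the union bound.


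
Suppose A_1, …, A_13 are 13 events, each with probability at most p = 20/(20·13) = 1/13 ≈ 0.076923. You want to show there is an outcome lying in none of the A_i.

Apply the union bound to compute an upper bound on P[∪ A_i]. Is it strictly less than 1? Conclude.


Union bound: P[∪_{i=1}^{13} A_i] ≤ Σ_i P[A_i] ≤ 13·p = 13·(1/13) = 1.
Numerically: 1 ≈ 1.000000.
Is 1 < 1? NO.
Since the bound 1 is ≥ 1, the union bound is uninformative here; it does NOT by itself certify existence.

13·p = 1 ≈ 1.000000; existence NOT certified by the union bound.


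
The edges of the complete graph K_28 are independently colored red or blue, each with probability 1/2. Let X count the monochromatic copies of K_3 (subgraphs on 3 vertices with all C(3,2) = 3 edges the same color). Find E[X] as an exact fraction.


Let X = Σ_S X_S over the C(28, 3) = 3276 subsets S of size 3, where X_S = 1 if the K_3 on S is monochromatic.
For a fixed S, the K_3 on S has C(3, 2) = 3 edges. P[all 3 edges red] = (1/2)^3, and likewise for blue, so P[monochromatic] = 2·(1/2)^3 = 2^{1 − 3} = 1/4.
Summing: E[X] = C(28, 3) · 2^{1 − 3} = 3276 · 1/4 = 819.
Numerically: E[X] ≈ 819.000.

E[X] = C(28,3)·2^(1−C(3,2)) = 819 ≈ 819.000.


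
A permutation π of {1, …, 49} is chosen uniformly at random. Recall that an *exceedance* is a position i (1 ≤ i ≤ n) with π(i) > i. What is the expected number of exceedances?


Write X = Σ_{i=1}^{49} X_i, where X_i = 1_{π(i) > i}.
For each fixed i, π(i) is uniform over {1, …, 49} (marginal of a uniform permutation), so P[π(i) > i] = (n − i)/n. Summing: Σ_{i=1}^{49} (n − i)/n = (0 + 1 + … + 48)/49 = 49(49 − 1)/(2·49) = (49 − 1)/2.
Hence E[X] = Σ_{i=1}^{49} (49 − i)/49 = 24 ≈ 24.000000.

E[X] = 24 = 24.000000.


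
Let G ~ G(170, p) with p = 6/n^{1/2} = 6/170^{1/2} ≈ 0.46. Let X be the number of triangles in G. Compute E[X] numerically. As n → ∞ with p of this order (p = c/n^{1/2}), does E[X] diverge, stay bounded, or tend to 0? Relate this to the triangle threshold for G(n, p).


Number of potential triangles: C(170, 3) = 804440.
Each occurs with probability p³ ≈ (0.46)³ ≈ 9.74497e-02.
By linearity: E[X] = C(170, 3)·p³ ≈ 804440 · 9.74497e-02 ≈ 78392.412.
Since α = 1/2 < 1, p = c/n^{1/2} ≫ 1/n is above the triangle threshold p ~ 1/n. Asymptotically E[X] ~ (c³/6)·n^{3(1−α)} = (6³/6)·n^{1.5} → ∞; triangles are abundant w.h.p.

E[X] ≈ 78392.412; in regime p = Θ(1/n^{1/2}) E[X] diverges (above the triangle threshold p ~ 1/n).


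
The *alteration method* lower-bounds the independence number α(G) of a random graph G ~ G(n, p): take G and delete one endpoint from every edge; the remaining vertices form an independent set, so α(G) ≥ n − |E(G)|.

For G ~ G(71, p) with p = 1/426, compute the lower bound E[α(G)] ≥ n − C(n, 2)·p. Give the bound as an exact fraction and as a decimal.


E[|E(G)|] = C(71, 2)·p = 2485 · (1/426) = 35/6.
E[α(G)] ≥ n − E[|E(G)|] = 71 − 35/6 = 391/6.
Numerically: ≈ 65.166667.
(This is only a lower bound; the true E[α(G)] may be larger.)

E[α(G)] ≥ 391/6 ≈ 65.166667.


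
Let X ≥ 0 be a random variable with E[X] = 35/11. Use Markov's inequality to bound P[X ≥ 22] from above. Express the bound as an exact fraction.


μ = E[X] = 35/11, a = 22.
Markov: P[X ≥ 22] ≤ μ/a = (35/11)/22 = 35/242.
Numerically: ≈ 0.145.
(Since a = 22 > μ = 3.182, the bound 35/242 is < 1 and informative.)

P[X ≥ 22] ≤ 35/242 ≈ 0.145.


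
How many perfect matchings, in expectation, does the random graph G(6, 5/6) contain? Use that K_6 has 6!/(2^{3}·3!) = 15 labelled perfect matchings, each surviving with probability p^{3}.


K_6 has 6!/(2^{3}·3!) = 15 labelled perfect matchings.
For each such perfect matching H, let X_H = 1 if all 3 edges of H are present in G. Then P[X_H = 1] = p^{3} = (5/6)^{3} = 125/216.
By linearity: E[X] = Σ_H E[X_H] = 15 · p^{3} = 15 · 125/216 = 625/72.
Numerically: E[X] ≈ 8.681.

E[X] = 15 · (5/6)^{3} = 625/72 ≈ 8.681.


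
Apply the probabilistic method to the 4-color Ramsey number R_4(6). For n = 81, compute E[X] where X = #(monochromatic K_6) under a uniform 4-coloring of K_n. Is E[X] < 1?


E[X] = C(81, 6) · 4^{1 − 15} = 324540216 · 4^{−14} = 324540216/268435456.
As a reduced fraction: E[X] = 40567527/33554432 ≈ 1.209007.
Is E[X] < 1? NO.
Since E[X] ≥ 1, the first-moment bound is inconclusive at n = 81; it does NOT by itself certify R_4(6) > 81.

E[X] = 40567527/33554432 ≈ 1.209007; E[X] ≥ 1; first-moment method inconclusive here.
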